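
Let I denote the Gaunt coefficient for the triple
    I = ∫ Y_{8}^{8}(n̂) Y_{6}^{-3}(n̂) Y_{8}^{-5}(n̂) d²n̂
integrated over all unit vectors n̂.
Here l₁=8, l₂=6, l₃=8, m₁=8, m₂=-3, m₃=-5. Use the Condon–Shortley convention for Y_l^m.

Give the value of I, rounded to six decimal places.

0.161252

Rules hold: Σm=0, L=22 even, 2≤8≤14.
N = 17·13·17 = 3757
Δ = 6!·10!·6!/23! = 1/13742520792
Racah Σ t=0..6: t=0:+1/41803776000 t=1:−1/435456000 t=2:+1/39813120 t=3:−1/18662400 t=4:+1/39813120 t=5:−1/435456000 t=6:+1/41803776000 = -11/1393459200
⇒ 3j(8 6 8; 0 0 0)² = 600/96577, sgn -1
Racah Σ t=0..0: t=0:+1/94058496000 = 1/94058496000
⇒ 3j(8 6 8; 8 -3 -5)² = 104/7429, sgn -1
4πI² = N·(3j₀)²·(3jₘ)² = 62400/190969
I = +1·√(0.326755/4π) = 0.16125230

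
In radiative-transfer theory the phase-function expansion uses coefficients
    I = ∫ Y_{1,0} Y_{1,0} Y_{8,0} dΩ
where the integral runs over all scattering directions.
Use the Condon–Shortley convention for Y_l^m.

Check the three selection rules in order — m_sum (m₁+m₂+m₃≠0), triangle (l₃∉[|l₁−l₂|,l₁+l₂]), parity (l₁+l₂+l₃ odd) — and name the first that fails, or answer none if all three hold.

Σmᵢ = 0  ✓
l₃∈[|l₁−l₂|,l₁+l₂]=[0,2], have l₃=8  ✗
Σlᵢ = 10 ⇒ even

triangle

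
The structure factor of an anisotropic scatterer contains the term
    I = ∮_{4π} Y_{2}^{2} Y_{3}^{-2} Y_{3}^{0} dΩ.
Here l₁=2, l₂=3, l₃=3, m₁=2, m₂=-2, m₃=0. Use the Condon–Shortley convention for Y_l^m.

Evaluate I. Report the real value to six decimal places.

Rules hold: Σm=0, L=8 even, 1≤3≤5.
N = 5·7·7 = 245
Δ = 2!·2!·4!/9! = 1/3780
Racah Σ t=0..2: t=0:+1/24 t=1:−1/4 t=2:+1/24 = -1/6
⇒ 3j(2 3 3; 0 0 0)² = 4/105, sgn +1
Racah Σ t=0..0: t=0:+1/24 = 1/24
⇒ 3j(2 3 3; 2 -2 0)² = 1/21, sgn -1
4πI² = N·(3j₀)²·(3jₘ)² = 4/9
I = -1·√(0.444444/4π) = -0.18806319

-0.188063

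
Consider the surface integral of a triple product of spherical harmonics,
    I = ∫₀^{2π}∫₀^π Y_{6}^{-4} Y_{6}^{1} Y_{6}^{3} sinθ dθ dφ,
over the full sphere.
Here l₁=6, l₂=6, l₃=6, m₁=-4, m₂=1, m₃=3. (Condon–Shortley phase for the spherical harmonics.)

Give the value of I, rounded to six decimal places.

-0.084679

Checks pass: Σm=0; 18 even; l₃=6∈[0,12].
(2·6+1)(2·6+1)(2·6+1) = 2197
Δ: 6! 6! 6! / 19! → 1/325909584
sum: t=0:+1/373248000 t=1:−1/1728000 t=2:+1/110592 t=3:−1/46656 t=4:+1/110592 t=5:−1/1728000 t=6:+1/373248000 = -7/1555200
3j²(6 6 6; 0 0 0) = Δ·Π!·Σ² = 400/46189  (sign -1)
sum: t=4:+1/1244160 t=5:−1/691200 t=6:+1/4147200 = -1/2488320
3j²(6 6 6; -4 1 3) = Δ·Π!·Σ² = 875/184756  (sign +1)
combine: 4πI² = 2197·400/46189·875/184756 = 1137500/12623809
take √, sign -1: I = -0.08467897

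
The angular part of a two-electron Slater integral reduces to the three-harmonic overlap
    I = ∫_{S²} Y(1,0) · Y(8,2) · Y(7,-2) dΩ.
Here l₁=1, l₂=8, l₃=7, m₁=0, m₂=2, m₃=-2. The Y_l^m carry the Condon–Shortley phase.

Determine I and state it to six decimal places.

0.237007

m-sum 0 ✓  L=16 even ✓  7≤7≤9 ✓
Π(2lᵢ+1) = 3×17×15 = 765
triangle coeff Δ(1,8,7) = 1/2040
Σ_t [1,1]: t=1:−1/25401600 = -1/25401600
(3j)²=8/255 [(1 8 7; 0 0 0)], sign=+1
Σ_t [1,1]: t=1:−1/43545600 = -1/43545600
(3j)²=1/34 [(1 8 7; 0 2 -2)], sign=+1
⇒ 4πI² = 12/17
I = (+1)√(12/17/(4π)) = 0.23700703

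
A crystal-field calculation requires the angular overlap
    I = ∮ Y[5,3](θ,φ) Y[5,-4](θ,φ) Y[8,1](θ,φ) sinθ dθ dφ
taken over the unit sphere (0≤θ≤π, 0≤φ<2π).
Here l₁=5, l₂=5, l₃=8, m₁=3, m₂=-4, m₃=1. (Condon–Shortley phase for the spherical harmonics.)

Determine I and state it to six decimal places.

0.100827

Rules hold: Σm=0, L=18 even, 0≤8≤10.
N = 11·11·17 = 2057
Δ = 2!·8!·8!/19! = 1/37413090
Racah Σ t=0..2: t=0:+1/1036800 t=1:−1/331776 t=2:+1/1036800 = -1/921600
⇒ 3j(5 5 8; 0 0 0)² = 490/46189, sgn -1
Racah Σ t=0..1: t=0:+1/14515200 t=1:−1/203212800 = 13/203212800
⇒ 3j(5 5 8; 3 -4 1)² = 104/17765, sgn -1
4πI² = N·(3j₀)²·(3jₘ)² = 784/6137
I = +1·√(0.12775/4π) = 0.10082658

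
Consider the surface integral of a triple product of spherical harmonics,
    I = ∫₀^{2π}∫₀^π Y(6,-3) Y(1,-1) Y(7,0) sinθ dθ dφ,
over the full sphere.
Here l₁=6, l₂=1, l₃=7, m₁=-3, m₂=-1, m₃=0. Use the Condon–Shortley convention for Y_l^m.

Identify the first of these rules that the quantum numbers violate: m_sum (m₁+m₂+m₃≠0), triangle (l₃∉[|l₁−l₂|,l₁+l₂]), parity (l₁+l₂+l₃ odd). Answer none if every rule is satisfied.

azimuthal sum: -3 − 1 + 0 = -4  ✗
5 ≤ 7 ≤ 7 (triangle on l)
L = 6 + 1 + 7 = 14 (even)

m_sum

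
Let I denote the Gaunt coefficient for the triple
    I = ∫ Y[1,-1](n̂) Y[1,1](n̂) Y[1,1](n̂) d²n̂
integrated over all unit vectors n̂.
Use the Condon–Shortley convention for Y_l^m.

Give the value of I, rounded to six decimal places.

0.000000

-1 + 1 + 1 = 1 ≠ 0: azimuthal integral kills it; I = 0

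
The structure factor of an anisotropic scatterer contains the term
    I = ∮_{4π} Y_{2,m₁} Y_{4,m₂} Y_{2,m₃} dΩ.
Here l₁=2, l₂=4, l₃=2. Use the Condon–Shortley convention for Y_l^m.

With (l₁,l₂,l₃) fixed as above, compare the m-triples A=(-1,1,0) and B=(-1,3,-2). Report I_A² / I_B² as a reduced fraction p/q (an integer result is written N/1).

l's match ⇒ only the (l;m) 3-j factors differ between A and B.
A: triangle coeff Δ(2,4,2) = 1/630; Σ_t [3,3]: t=3:−1/24 = -1/24; (3j)²=1/21 [(2 4 2; -1 1 0)], sign=-1
B: triangle coeff Δ(2,4,2) = 1/630; Σ_t [3,3]: t=3:−1/144 = -1/144; (3j)²=1/18 [(2 4 2; -1 3 -2)], sign=-1
I_A²/I_B² = (1/21)/(1/18) = 6/7

6/7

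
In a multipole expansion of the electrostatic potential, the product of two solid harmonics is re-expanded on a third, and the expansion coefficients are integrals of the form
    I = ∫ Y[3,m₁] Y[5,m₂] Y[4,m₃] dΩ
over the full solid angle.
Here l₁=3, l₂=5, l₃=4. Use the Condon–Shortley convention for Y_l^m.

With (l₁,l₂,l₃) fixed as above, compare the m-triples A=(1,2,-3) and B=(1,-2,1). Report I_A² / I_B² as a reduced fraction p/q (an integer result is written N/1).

l's match ⇒ only the (l;m) 3-j factors differ between A and B.
A: triangle coeff Δ(3,5,4) = 1/180180; Σ_t [1,2]: t=1:−1/4320 t=2:+1/960 = 7/8640; (3j)²=343/12870 [(3 5 4; 1 2 -3)], sign=-1
B: triangle coeff Δ(3,5,4) = 1/180180; Σ_t [0,2]: t=0:+1/1728 t=1:−1/288 t=2:+1/960 = -1/540; (3j)²=128/6435 [(3 5 4; 1 -2 1)], sign=+1
I_A²/I_B² = (343/12870)/(128/6435) = 343/256

343/256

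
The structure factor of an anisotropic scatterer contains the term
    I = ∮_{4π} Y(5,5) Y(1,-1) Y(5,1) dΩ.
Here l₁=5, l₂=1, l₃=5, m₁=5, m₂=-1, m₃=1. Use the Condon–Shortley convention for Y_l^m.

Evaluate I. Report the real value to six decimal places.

Σmᵢ = 5 ≠ 0, so the φ-integral vanishes; I = 0

0.000000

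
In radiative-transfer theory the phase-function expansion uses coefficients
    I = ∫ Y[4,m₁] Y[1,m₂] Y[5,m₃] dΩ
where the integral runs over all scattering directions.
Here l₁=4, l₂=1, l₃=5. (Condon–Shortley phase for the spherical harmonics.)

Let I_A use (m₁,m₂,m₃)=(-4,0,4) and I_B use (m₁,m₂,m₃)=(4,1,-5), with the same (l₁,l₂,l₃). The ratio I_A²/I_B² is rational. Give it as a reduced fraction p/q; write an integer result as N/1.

1/5

Same 4,1,5: normalisation and zero-m 3j drop out of the ratio.
A: Δ: 0! 8! 2! / 11! → 1/495; sum: t=0:+1/40320 = 1/40320; 3j²(4 1 5; -4 0 4) = Δ·Π!·Σ² = 1/55  (sign -1)
B: Δ: 0! 8! 2! / 11! → 1/495; sum: t=0:+1/80640 = 1/80640; 3j²(4 1 5; 4 1 -5) = Δ·Π!·Σ² = 1/11  (sign +1)
I_A²/I_B² = (1/55)/(1/11) = 1/5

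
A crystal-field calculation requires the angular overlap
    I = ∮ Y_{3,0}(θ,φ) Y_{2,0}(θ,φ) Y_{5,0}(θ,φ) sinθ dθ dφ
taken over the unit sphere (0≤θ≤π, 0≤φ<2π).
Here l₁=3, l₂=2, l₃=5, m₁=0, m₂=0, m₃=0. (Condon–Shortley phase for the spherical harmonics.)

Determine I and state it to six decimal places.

0.239615

Checks pass: Σm=0; 10 even; l₃=5∈[1,5].
(2·3+1)(2·2+1)(2·5+1) = 385
Δ: 0! 6! 4! / 11! → 1/2310
sum: t=0:+1/144 = 1/144
3j²(3 2 5; 0 0 0) = Δ·Π!·Σ² = 10/231  (sign -1)
(m-triple is (0,0,0) — same symbol as above.)
combine: 4πI² = 385·10/231·10/231 = 500/693
take √, sign +1: I = 0.23961470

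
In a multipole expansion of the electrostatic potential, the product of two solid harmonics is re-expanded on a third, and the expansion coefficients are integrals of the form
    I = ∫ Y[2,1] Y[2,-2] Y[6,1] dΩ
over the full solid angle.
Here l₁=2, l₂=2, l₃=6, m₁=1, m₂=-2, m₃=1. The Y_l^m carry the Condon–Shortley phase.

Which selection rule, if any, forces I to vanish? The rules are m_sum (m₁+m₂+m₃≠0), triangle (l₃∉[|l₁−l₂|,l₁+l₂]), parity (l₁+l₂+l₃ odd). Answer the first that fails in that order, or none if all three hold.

triangle

m₁+m₂+m₃ = 1 − 2 + 1 = 0  ✓
triangle: |2−2|=0 ≤ l₃=6 ≤ 2+2=4  ✗
parity: l₁+l₂+l₃ = 10 is even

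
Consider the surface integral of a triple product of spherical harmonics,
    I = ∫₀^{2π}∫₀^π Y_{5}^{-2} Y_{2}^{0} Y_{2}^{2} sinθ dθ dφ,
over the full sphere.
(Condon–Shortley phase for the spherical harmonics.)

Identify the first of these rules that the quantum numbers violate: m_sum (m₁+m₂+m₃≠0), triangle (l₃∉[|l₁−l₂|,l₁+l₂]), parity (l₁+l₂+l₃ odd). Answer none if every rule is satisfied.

m₁+m₂+m₃ = -2 + 0 + 2 = 0  ✓
triangle: |5−2|=3 ≤ l₃=2 ≤ 5+2=7  ✗
parity: l₁+l₂+l₃ = 9 is odd

triangle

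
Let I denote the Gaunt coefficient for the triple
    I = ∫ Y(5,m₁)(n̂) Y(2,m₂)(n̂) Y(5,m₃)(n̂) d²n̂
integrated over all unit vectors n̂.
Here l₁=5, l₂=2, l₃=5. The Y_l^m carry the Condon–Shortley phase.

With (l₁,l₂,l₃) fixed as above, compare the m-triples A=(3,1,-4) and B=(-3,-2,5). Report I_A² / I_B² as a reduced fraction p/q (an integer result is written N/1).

49/10

Same 5,2,5: normalisation and zero-m 3j drop out of the ratio.
A: Δ: 2! 8! 2! / 13! → 1/38610; sum: t=1:−1/10080 t=2:+1/80640 = -1/11520; 3j²(5 2 5; 3 1 -4) = Δ·Π!·Σ² = 49/1430  (sign +1)
B: Δ: 2! 8! 2! / 13! → 1/38610; sum: t=0:+1/161280 = 1/161280; 3j²(5 2 5; -3 -2 5) = Δ·Π!·Σ² = 1/143  (sign +1)
I_A²/I_B² = (49/1430)/(1/143) = 49/10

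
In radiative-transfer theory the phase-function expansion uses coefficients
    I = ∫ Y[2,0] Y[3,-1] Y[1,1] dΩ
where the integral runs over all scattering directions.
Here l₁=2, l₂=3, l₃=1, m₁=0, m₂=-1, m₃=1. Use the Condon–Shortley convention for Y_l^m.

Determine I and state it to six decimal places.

-0.202301

m-sum 0 ✓  L=6 even ✓  1≤1≤5 ✓
Π(2lᵢ+1) = 5×7×3 = 105
triangle coeff Δ(2,3,1) = 1/105
Σ_t [2,2]: t=2:+1/4 = 1/4
(3j)²=3/35 [(2 3 1; 0 0 0)], sign=-1
Σ_t [2,2]: t=2:+1/8 = 1/8
(3j)²=2/35 [(2 3 1; 0 -1 1)], sign=+1
⇒ 4πI² = 18/35
I = (-1)√(18/35/(4π)) = -0.20230066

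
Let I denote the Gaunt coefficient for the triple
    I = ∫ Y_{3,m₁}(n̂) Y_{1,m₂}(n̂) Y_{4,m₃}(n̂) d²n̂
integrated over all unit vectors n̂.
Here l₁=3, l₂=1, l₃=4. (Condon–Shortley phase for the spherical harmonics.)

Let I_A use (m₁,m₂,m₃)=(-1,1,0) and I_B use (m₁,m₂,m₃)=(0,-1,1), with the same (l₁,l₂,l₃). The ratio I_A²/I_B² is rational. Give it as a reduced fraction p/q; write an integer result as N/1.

Shared (l₁,l₂,l₃)=(3,1,4): N and (l;000)² cancel in I_A²/I_B².
A: Δ = 0!·6!·2!/9! = 1/252; Racah Σ t=0..0: t=0:+1/96 = 1/96; ⇒ 3j(3 1 4; -1 1 0)² = 1/42, sgn +1
B: Δ = 0!·6!·2!/9! = 1/252; Racah Σ t=0..0: t=0:+1/72 = 1/72; ⇒ 3j(3 1 4; 0 -1 1)² = 5/126, sgn -1
I_A²/I_B² = (1/42)/(5/126) = 3/5

3/5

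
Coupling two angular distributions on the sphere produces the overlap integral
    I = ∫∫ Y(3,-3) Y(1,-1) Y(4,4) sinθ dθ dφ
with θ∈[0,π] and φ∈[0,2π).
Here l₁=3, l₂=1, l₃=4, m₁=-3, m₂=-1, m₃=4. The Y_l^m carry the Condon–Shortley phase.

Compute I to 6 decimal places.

Rules hold: Σm=0, L=8 even, 2≤4≤4.
N = 7·3·9 = 189
Δ = 0!·6!·2!/9! = 1/252
Racah Σ t=0..0: t=0:+1/36 = 1/36
⇒ 3j(3 1 4; 0 0 0)² = 4/63, sgn +1
Racah Σ t=0..0: t=0:+1/1440 = 1/1440
⇒ 3j(3 1 4; -3 -1 4)² = 1/9, sgn +1
4πI² = N·(3j₀)²·(3jₘ)² = 4/3
I = +1·√(1.33333/4π) = 0.32573501

0.325735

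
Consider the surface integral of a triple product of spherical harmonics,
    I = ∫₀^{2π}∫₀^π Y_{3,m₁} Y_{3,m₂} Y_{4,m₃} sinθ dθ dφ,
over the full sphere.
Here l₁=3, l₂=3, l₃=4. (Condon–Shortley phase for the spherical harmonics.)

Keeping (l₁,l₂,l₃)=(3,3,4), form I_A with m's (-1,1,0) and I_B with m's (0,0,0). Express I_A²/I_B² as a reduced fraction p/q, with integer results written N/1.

Same 3,3,4: normalisation and zero-m 3j drop out of the ratio.
A: Δ: 2! 4! 4! / 11! → 1/34650; sum: t=0:+1/1152 t=1:−1/36 t=2:+1/32 = 5/1152; 3j²(3 3 4; -1 1 0) = Δ·Π!·Σ² = 1/1386  (sign +1)
B: Δ: 2! 4! 4! / 11! → 1/34650; sum: t=0:+1/72 t=1:−1/16 t=2:+1/72 = -5/144; 3j²(3 3 4; 0 0 0) = Δ·Π!·Σ² = 2/77  (sign -1)
I_A²/I_B² = (1/1386)/(2/77) = 1/36

1/36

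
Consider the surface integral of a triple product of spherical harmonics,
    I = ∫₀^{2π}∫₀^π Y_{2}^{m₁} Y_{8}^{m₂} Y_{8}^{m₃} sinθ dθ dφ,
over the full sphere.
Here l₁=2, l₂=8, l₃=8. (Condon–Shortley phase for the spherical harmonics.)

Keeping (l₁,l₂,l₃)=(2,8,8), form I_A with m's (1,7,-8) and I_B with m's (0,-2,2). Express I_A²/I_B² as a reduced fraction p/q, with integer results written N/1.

Shared (l₁,l₂,l₃)=(2,8,8): N and (l;000)² cancel in I_A²/I_B².
A: Δ = 2!·2!·14!/19! = 1/348840; Racah Σ t=1..1: t=1:−1/174356582400 = -1/174356582400; ⇒ 3j(2 8 8; 1 7 -8)² = 5/323, sgn -1
B: Δ = 2!·2!·14!/19! = 1/348840; Racah Σ t=0..2: t=0:+1/116121600 t=1:−1/43545600 t=2:+1/348364800 = -1/87091200; ⇒ 3j(2 8 8; 0 -2 2)² = 10/969, sgn -1
I_A²/I_B² = (5/323)/(10/969) = 3/2

3/2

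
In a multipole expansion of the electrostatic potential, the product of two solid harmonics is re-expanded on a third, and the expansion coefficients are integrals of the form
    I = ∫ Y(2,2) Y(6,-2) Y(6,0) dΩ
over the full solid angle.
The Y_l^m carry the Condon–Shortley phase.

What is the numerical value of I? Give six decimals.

m-sum 0 ✓  L=14 even ✓  4≤6≤8 ✓
Π(2lᵢ+1) = 5×13×13 = 845
triangle coeff Δ(2,6,6) = 1/90090
Σ_t [0,2]: t=0:+1/69120 t=1:−1/14400 t=2:+1/69120 = -7/172800
(3j)²=14/715 [(2 6 6; 0 0 0)], sign=-1
Σ_t [0,0]: t=0:+1/69120 = 1/69120
(3j)²=4/143 [(2 6 6; 2 -2 0)], sign=+1
⇒ 4πI² = 56/121
I = (-1)√(56/121/(4π)) = -0.19190947

-0.191909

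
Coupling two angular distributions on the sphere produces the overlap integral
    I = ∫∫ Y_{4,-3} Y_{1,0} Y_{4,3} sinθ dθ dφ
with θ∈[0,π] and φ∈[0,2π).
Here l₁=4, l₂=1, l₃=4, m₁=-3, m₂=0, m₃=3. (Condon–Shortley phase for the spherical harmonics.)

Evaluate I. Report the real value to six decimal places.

0.000000

L=9 odd ⇒ parity kills the (l;000) factor ⇒ I = 0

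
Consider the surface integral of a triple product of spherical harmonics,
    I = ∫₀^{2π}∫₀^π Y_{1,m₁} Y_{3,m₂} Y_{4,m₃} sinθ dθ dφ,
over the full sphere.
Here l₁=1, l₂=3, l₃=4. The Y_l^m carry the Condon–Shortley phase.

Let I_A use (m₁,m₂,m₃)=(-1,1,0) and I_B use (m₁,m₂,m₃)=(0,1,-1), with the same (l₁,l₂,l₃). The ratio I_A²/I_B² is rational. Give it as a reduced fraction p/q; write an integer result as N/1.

2/5

Shared (l₁,l₂,l₃)=(1,3,4): N and (l;000)² cancel in I_A²/I_B².
A: Δ = 0!·2!·6!/9! = 1/252; Racah Σ t=0..0: t=0:+1/96 = 1/96; ⇒ 3j(1 3 4; -1 1 0)² = 1/42, sgn +1
B: Δ = 0!·2!·6!/9! = 1/252; Racah Σ t=0..0: t=0:+1/48 = 1/48; ⇒ 3j(1 3 4; 0 1 -1)² = 5/84, sgn -1
I_A²/I_B² = (1/42)/(5/84) = 2/5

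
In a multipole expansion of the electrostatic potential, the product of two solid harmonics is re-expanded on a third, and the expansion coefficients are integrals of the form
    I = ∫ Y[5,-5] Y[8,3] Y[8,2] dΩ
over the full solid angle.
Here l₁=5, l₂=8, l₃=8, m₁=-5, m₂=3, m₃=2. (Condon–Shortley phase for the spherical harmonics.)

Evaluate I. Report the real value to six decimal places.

0.000000

L=21 odd ⇒ parity kills the (l;000) factor ⇒ I = 0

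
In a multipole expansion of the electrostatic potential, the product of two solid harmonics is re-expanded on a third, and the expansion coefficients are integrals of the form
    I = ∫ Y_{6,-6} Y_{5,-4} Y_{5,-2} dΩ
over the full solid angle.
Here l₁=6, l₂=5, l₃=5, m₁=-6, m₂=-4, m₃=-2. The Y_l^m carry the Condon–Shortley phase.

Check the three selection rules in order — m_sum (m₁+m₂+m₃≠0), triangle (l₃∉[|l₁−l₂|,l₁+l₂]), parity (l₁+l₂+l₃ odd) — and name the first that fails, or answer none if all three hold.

m₁+m₂+m₃ = -6 − 4 − 2 = -12  ✗
triangle: |6−5|=1 ≤ l₃=5 ≤ 6+5=11
parity: l₁+l₂+l₃ = 16 is even

m_sum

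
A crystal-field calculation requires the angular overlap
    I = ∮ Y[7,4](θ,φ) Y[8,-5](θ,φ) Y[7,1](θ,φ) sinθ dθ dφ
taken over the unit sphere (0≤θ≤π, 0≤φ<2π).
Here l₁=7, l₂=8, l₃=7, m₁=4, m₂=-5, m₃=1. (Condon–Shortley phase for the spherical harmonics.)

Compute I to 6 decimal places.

m-sum 0 ✓  L=22 even ✓  1≤7≤15 ✓
Π(2lᵢ+1) = 15×17×15 = 3825
triangle coeff Δ(7,8,7) = 1/22086194130
Σ_t [1,7]: t=1:−1/18289152000 t=2:+1/248832000 t=3:−1/24883200 t=4:+1/11943936 t=5:−1/24883200 t=6:+1/248832000 t=7:−1/18289152000 = 11/975421440
(3j)²=1750/289731 [(7 8 7; 0 0 0)], sign=-1
Σ_t [0,3]: t=0:+1/1045094400 t=1:−1/348364800 t=2:+1/870912000 t=3:−1/20901888000 = -17/20901888000
(3j)²=17/2185 [(7 8 7; 4 -5 1)], sign=-1
⇒ 4πI² = 446250/2482597
I = (+1)√(446250/2482597/(4π)) = 0.11959997

0.119600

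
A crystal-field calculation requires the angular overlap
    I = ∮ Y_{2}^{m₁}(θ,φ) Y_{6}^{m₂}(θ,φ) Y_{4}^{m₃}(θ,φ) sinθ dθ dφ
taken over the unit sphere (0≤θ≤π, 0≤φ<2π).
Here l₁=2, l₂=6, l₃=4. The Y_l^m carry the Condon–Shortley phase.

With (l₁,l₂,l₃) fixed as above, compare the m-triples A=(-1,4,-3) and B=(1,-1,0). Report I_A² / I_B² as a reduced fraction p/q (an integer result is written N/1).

Shared (l₁,l₂,l₃)=(2,6,4): N and (l;000)² cancel in I_A²/I_B².
A: Δ = 4!·0!·8!/13! = 1/6435; Racah Σ t=3..3: t=3:−1/30240 = -1/30240; ⇒ 3j(2 6 4; -1 4 -3)² = 16/429, sgn +1
B: Δ = 4!·0!·8!/13! = 1/6435; Racah Σ t=1..1: t=1:−1/3456 = -1/3456; ⇒ 3j(2 6 4; 1 -1 0)² = 35/1287, sgn -1
I_A²/I_B² = (16/429)/(35/1287) = 48/35

48/35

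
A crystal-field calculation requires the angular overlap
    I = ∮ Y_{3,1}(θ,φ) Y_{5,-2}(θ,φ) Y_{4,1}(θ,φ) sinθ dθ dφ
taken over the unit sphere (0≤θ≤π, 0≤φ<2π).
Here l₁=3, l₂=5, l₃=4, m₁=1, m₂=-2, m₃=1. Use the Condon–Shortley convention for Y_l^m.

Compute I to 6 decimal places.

0.148044

Checks pass: Σm=0; 12 even; l₃=4∈[2,8].
(2·3+1)(2·5+1)(2·4+1) = 693
Δ: 4! 2! 6! / 13! → 1/180180
sum: t=1:−1/576 t=2:+1/144 t=3:−1/576 = 1/288
3j²(3 5 4; 0 0 0) = Δ·Π!·Σ² = 20/1001  (sign +1)
sum: t=0:+1/1728 t=1:−1/288 t=2:+1/960 = -1/540
3j²(3 5 4; 1 -2 1) = Δ·Π!·Σ² = 128/6435  (sign +1)
combine: 4πI² = 693·20/1001·128/6435 = 512/1859
take √, sign +1: I = 0.14804384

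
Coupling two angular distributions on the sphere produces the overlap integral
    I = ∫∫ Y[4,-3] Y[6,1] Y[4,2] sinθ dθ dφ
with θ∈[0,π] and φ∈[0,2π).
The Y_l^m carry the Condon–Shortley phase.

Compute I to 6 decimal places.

0.160153

Checks pass: Σm=0; 14 even; l₃=4∈[2,10].
(2·4+1)(2·6+1)(2·4+1) = 1053
Δ: 6! 2! 6! / 15! → 1/1261260
sum: t=2:+1/4608 t=3:−1/1296 t=4:+1/4608 = -7/20736
3j²(4 6 4; 0 0 0) = Δ·Π!·Σ² = 20/1287  (sign -1)
sum: t=5:−1/11520 t=6:+1/86400 = -13/172800
3j²(4 6 4; -3 1 2) = Δ·Π!·Σ² = 13/660  (sign -1)
combine: 4πI² = 1053·20/1287·13/660 = 39/121
take √, sign +1: I = 0.16015286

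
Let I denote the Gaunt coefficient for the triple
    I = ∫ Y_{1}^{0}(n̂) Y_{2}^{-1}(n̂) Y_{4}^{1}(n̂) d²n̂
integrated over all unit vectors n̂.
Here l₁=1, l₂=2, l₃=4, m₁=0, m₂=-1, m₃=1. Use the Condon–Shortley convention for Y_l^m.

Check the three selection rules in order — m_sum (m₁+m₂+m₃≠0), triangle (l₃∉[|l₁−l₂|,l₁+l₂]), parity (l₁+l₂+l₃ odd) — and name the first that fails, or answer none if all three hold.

triangle

azimuthal sum: 0 − 1 + 1 = 0  ✓
1 ≤ 4 ≤ 3 (triangle on l)  ✗
L = 1 + 2 + 4 = 7 (odd)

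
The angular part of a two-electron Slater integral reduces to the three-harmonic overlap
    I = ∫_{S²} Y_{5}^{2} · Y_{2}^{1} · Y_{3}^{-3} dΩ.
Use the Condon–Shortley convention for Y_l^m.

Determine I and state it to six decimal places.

Checks pass: Σm=0; 10 even; l₃=3∈[3,7].
(2·5+1)(2·2+1)(2·3+1) = 385
Δ: 4! 6! 0! / 11! → 1/2310
sum: t=2:+1/144 = 1/144
3j²(5 2 3; 0 0 0) = Δ·Π!·Σ² = 10/231  (sign -1)
sum: t=3:−1/4320 = -1/4320
3j²(5 2 3; 2 1 -3) = Δ·Π!·Σ² = 1/330  (sign -1)
combine: 4πI² = 385·10/231·1/330 = 5/99
take √, sign +1: I = 0.06339609

0.063396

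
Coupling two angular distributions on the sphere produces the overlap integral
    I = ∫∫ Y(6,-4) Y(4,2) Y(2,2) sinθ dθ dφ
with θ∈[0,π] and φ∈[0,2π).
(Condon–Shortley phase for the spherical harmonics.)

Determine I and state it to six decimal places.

Rules hold: Σm=0, L=12 even, 2≤2≤10.
N = 13·9·5 = 585
Δ = 8!·4!·0!/13! = 1/6435
Racah Σ t=4..4: t=4:+1/2304 = 1/2304
⇒ 3j(6 4 2; 0 0 0)² = 5/143, sgn +1
Racah Σ t=6..6: t=6:+1/34560 = 1/34560
⇒ 3j(6 4 2; -4 2 2)² = 14/429, sgn +1
4πI² = N·(3j₀)²·(3jₘ)² = 1050/1573
I = +1·√(0.667514/4π) = 0.23047581

0.230476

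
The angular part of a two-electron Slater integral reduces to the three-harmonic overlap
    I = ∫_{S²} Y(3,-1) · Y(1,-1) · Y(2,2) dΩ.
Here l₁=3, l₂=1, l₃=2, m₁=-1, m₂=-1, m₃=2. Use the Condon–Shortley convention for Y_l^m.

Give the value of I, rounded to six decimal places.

-0.082589

Checks pass: Σm=0; 6 even; l₃=2∈[2,4].
(2·3+1)(2·1+1)(2·2+1) = 105
Δ: 2! 4! 0! / 7! → 1/105
sum: t=1:−1/4 = -1/4
3j²(3 1 2; 0 0 0) = Δ·Π!·Σ² = 3/35  (sign -1)
sum: t=0:+1/48 = 1/48
3j²(3 1 2; -1 -1 2) = Δ·Π!·Σ² = 1/105  (sign +1)
combine: 4πI² = 105·3/35·1/105 = 3/35
take √, sign -1: I = -0.08258890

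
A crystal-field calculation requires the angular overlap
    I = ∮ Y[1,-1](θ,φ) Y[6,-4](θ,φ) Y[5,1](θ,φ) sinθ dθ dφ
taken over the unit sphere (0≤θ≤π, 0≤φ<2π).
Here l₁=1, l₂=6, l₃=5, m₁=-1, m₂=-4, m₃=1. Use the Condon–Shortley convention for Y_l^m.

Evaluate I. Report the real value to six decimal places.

-1 − 4 + 1 = -4 ≠ 0: azimuthal integral kills it; I = 0

0.000000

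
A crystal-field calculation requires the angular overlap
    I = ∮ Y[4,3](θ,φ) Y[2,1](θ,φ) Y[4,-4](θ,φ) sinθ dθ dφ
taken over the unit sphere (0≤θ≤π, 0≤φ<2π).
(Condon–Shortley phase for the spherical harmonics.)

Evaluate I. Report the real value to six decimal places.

0.198645

Checks pass: Σm=0; 10 even; l₃=4∈[2,6].
(2·4+1)(2·2+1)(2·4+1) = 405
Δ: 2! 6! 2! / 11! → 1/13860
sum: t=0:+1/192 t=1:−1/36 t=2:+1/192 = -5/288
3j²(4 2 4; 0 0 0) = Δ·Π!·Σ² = 20/693  (sign -1)
sum: t=1:−1/1440 = -1/1440
3j²(4 2 4; 3 1 -4) = Δ·Π!·Σ² = 7/165  (sign -1)
combine: 4πI² = 405·20/693·7/165 = 60/121
take √, sign +1: I = 0.19864517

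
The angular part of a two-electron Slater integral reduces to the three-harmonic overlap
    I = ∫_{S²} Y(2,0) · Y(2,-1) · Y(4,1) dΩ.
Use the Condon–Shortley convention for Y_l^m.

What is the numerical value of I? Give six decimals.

-0.220728

Checks pass: Σm=0; 8 even; l₃=4∈[0,4].
(2·2+1)(2·2+1)(2·4+1) = 225
Δ: 0! 4! 4! / 9! → 1/630
sum: t=0:+1/16 = 1/16
3j²(2 2 4; 0 0 0) = Δ·Π!·Σ² = 2/35  (sign +1)
sum: t=0:+1/24 = 1/24
3j²(2 2 4; 0 -1 1) = Δ·Π!·Σ² = 1/21  (sign -1)
combine: 4πI² = 225·2/35·1/21 = 30/49
take √, sign -1: I = -0.22072812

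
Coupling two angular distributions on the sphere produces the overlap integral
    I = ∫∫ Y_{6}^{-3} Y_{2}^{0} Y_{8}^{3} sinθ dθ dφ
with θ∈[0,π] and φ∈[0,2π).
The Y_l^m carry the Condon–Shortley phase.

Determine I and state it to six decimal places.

-0.199019

Checks pass: Σm=0; 16 even; l₃=8∈[4,8].
(2·6+1)(2·2+1)(2·8+1) = 1105
Δ: 0! 12! 4! / 17! → 1/30940
sum: t=0:+1/2073600 = 1/2073600
3j²(6 2 8; 0 0 0) = Δ·Π!·Σ² = 28/1105  (sign +1)
sum: t=0:+1/8709120 = 1/8709120
3j²(6 2 8; -3 0 3) = Δ·Π!·Σ² = 55/3094  (sign -1)
combine: 4πI² = 1105·28/1105·55/3094 = 110/221
take √, sign -1: I = -0.19901934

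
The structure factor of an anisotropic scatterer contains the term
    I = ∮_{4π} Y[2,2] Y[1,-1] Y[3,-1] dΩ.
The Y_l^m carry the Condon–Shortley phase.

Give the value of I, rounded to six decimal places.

Rules hold: Σm=0, L=6 even, 1≤3≤3.
N = 5·3·7 = 105
Δ = 0!·4!·2!/7! = 1/105
Racah Σ t=0..0: t=0:+1/4 = 1/4
⇒ 3j(2 1 3; 0 0 0)² = 3/35, sgn -1
Racah Σ t=0..0: t=0:+1/48 = 1/48
⇒ 3j(2 1 3; 2 -1 -1)² = 1/105, sgn +1
4πI² = N·(3j₀)²·(3jₘ)² = 3/35
I = -1·√(0.0857143/4π) = -0.08258890

-0.082589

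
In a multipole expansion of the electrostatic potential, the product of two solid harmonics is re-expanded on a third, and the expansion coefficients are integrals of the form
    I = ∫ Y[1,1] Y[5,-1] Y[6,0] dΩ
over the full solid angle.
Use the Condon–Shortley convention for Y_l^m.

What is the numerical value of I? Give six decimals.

0.158246

Checks pass: Σm=0; 12 even; l₃=6∈[4,6].
(2·1+1)(2·5+1)(2·6+1) = 429
Δ: 0! 2! 10! / 13! → 1/858
sum: t=0:+1/14400 = 1/14400
3j²(1 5 6; 0 0 0) = Δ·Π!·Σ² = 6/143  (sign +1)
sum: t=0:+1/34560 = 1/34560
3j²(1 5 6; 1 -1 0) = Δ·Π!·Σ² = 5/286  (sign +1)
combine: 4πI² = 429·6/143·5/286 = 45/143
take √, sign +1: I = 0.15824621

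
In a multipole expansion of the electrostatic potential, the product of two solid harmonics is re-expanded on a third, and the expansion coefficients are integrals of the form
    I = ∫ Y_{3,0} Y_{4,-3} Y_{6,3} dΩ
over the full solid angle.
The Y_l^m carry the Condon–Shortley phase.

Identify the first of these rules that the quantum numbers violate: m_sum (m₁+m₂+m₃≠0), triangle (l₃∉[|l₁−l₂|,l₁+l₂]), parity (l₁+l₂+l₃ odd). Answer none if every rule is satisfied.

parity

azimuthal sum: 0 − 3 + 3 = 0  ✓
1 ≤ 6 ≤ 7 (triangle on l)  ✓
L = 3 + 4 + 6 = 13 (odd)  ✗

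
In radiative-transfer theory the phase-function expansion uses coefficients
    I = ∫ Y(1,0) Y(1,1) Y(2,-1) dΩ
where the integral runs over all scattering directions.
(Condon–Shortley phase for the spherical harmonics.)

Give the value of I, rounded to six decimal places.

-0.218510

m-sum 0 ✓  L=4 even ✓  0≤2≤2 ✓
Π(2lᵢ+1) = 3×3×5 = 45
triangle coeff Δ(1,1,2) = 1/30
Σ_t [0,0]: t=0:+1/1 = 1/1
(3j)²=2/15 [(1 1 2; 0 0 0)], sign=+1
Σ_t [0,0]: t=0:+1/2 = 1/2
(3j)²=1/10 [(1 1 2; 0 1 -1)], sign=-1
⇒ 4πI² = 3/5
I = (-1)√(3/5/(4π)) = -0.21850969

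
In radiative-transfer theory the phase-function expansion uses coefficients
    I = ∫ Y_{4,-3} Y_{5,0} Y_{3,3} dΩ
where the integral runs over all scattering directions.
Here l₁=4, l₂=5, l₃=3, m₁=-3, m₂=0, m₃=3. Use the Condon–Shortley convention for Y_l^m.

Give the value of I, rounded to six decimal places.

Rules hold: Σm=0, L=12 even, 1≤3≤9.
N = 9·11·7 = 693
Δ = 6!·2!·4!/13! = 1/180180
Racah Σ t=2..4: t=2:+1/576 t=3:−1/144 t=4:+1/576 = -1/288
⇒ 3j(4 5 3; 0 0 0)² = 20/1001, sgn +1
Racah Σ t=5..5: t=5:−1/5760 = -1/5760
⇒ 3j(4 5 3; -3 0 3)² = 5/572, sgn -1
4πI² = N·(3j₀)²·(3jₘ)² = 225/1859
I = -1·√(0.121033/4π) = -0.09814013

-0.098140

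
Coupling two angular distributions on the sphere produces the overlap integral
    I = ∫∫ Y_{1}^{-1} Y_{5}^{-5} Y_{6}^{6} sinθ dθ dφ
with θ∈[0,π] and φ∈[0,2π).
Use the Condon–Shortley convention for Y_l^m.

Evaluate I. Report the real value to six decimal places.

0.331940

Checks pass: Σm=0; 12 even; l₃=6∈[4,6].
(2·1+1)(2·5+1)(2·6+1) = 429
Δ: 0! 2! 10! / 13! → 1/858
sum: t=0:+1/14400 = 1/14400
3j²(1 5 6; 0 0 0) = Δ·Π!·Σ² = 6/143  (sign +1)
sum: t=0:+1/7257600 = 1/7257600
3j²(1 5 6; -1 -5 6) = Δ·Π!·Σ² = 1/13  (sign +1)
combine: 4πI² = 429·6/143·1/13 = 18/13
take √, sign +1: I = 0.33194004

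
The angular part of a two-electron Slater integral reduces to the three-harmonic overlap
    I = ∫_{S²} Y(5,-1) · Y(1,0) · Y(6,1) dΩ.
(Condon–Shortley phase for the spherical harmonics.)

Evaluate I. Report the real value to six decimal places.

m-sum 0 ✓  L=12 even ✓  4≤6≤6 ✓
Π(2lᵢ+1) = 11×3×13 = 429
triangle coeff Δ(5,1,6) = 1/858
Σ_t [0,0]: t=0:+1/14400 = 1/14400
(3j)²=6/143 [(5 1 6; 0 0 0)], sign=+1
Σ_t [0,0]: t=0:+1/17280 = 1/17280
(3j)²=35/858 [(5 1 6; -1 0 1)], sign=-1
⇒ 4πI² = 105/143
I = (-1)√(105/143/(4π)) = -0.24172507

-0.241725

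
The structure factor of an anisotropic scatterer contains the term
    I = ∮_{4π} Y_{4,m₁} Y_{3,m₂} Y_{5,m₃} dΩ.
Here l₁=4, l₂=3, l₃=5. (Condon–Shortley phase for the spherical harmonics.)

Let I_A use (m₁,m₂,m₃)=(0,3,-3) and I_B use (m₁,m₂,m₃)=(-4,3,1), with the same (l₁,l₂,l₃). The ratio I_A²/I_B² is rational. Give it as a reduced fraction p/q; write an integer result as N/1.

15/1

Shared (l₁,l₂,l₃)=(4,3,5): N and (l;000)² cancel in I_A²/I_B².
A: Δ = 2!·6!·4!/13! = 1/180180; Racah Σ t=2..2: t=2:+1/2304 = 1/2304; ⇒ 3j(4 3 5; 0 3 -3)² = 5/143, sgn +1
B: Δ = 2!·6!·4!/13! = 1/180180; Racah Σ t=2..2: t=2:+1/34560 = 1/34560; ⇒ 3j(4 3 5; -4 3 1)² = 1/429, sgn +1
I_A²/I_B² = (5/143)/(1/429) = 15/1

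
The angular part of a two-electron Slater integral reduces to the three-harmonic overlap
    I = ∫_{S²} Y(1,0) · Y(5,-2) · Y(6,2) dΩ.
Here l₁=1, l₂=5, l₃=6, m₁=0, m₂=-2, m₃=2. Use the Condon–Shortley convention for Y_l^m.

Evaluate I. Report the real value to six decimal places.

Checks pass: Σm=0; 12 even; l₃=6∈[4,6].
(2·1+1)(2·5+1)(2·6+1) = 429
Δ: 0! 2! 10! / 13! → 1/858
sum: t=0:+1/14400 = 1/14400
3j²(1 5 6; 0 0 0) = Δ·Π!·Σ² = 6/143  (sign +1)
sum: t=0:+1/30240 = 1/30240
3j²(1 5 6; 0 -2 2) = Δ·Π!·Σ² = 16/429  (sign +1)
combine: 4πI² = 429·6/143·16/429 = 96/143
take √, sign +1: I = 0.23113338

0.231133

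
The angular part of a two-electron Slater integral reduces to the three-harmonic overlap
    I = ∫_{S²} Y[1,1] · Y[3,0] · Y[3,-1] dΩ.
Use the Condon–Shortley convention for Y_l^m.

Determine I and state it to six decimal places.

Σlᵢ=7 odd — θ-integrand is odd under cosθ→−cosθ; I=0

0.000000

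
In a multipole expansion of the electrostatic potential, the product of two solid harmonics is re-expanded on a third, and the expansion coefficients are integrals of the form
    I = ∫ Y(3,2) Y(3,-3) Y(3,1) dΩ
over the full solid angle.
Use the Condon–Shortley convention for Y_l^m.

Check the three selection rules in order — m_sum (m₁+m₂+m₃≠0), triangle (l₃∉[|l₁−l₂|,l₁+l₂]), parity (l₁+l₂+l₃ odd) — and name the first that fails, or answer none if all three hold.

parity

azimuthal sum: 2 − 3 + 1 = 0  ✓
0 ≤ 3 ≤ 6 (triangle on l)  ✓
L = 3 + 3 + 3 = 9 (odd)  ✗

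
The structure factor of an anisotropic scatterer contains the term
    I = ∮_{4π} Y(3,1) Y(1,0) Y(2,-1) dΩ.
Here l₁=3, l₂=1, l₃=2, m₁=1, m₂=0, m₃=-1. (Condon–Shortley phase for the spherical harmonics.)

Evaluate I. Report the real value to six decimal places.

-0.233597

m-sum 0 ✓  L=6 even ✓  2≤2≤4 ✓
Π(2lᵢ+1) = 7×3×5 = 105
triangle coeff Δ(3,1,2) = 1/105
Σ_t [1,1]: t=1:−1/4 = -1/4
(3j)²=3/35 [(3 1 2; 0 0 0)], sign=-1
Σ_t [1,1]: t=1:−1/6 = -1/6
(3j)²=8/105 [(3 1 2; 1 0 -1)], sign=+1
⇒ 4πI² = 24/35
I = (-1)√(24/35/(4π)) = -0.23359668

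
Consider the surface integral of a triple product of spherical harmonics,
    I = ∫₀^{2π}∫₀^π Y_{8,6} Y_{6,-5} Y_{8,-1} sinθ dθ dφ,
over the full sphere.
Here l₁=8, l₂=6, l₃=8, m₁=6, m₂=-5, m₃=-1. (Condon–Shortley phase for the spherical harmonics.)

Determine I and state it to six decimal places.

0.146422

m-sum 0 ✓  L=22 even ✓  2≤8≤14 ✓
Π(2lᵢ+1) = 17×13×17 = 3757
triangle coeff Δ(8,6,8) = 1/13742520792
Σ_t [0,6]: t=0:+1/41803776000 t=1:−1/435456000 t=2:+1/39813120 t=3:−1/18662400 t=4:+1/39813120 t=5:−1/435456000 t=6:+1/41803776000 = -11/1393459200
(3j)²=600/96577 [(8 6 8; 0 0 0)], sign=-1
Σ_t [0,1]: t=0:+1/6967296000 t=1:−1/31352832000 = 1/8957952000
(3j)²=343/29716 [(8 6 8; 6 -5 -1)], sign=-1
⇒ 4πI² = 51450/190969
I = (+1)√(51450/190969/(4π)) = 0.14642200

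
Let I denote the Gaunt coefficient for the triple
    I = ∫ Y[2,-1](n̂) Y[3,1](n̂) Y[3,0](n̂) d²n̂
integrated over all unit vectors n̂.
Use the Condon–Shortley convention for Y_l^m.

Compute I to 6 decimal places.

-0.059471

Checks pass: Σm=0; 8 even; l₃=3∈[1,5].
(2·2+1)(2·3+1)(2·3+1) = 245
Δ: 2! 2! 4! / 9! → 1/3780
sum: t=0:+1/24 t=1:−1/4 t=2:+1/24 = -1/6
3j²(2 3 3; 0 0 0) = Δ·Π!·Σ² = 4/105  (sign +1)
sum: t=1:−1/12 t=2:+1/8 = 1/24
3j²(2 3 3; -1 1 0) = Δ·Π!·Σ² = 1/210  (sign -1)
combine: 4πI² = 245·4/105·1/210 = 2/45
take √, sign -1: I = -0.05947080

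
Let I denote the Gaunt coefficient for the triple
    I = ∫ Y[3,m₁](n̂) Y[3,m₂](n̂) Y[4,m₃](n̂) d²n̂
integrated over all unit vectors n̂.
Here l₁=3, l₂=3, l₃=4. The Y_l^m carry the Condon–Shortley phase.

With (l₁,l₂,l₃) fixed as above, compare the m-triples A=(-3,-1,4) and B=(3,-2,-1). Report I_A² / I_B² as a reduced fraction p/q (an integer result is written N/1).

7/5

l's match ⇒ only the (l;m) 3-j factors differ between A and B.
A: triangle coeff Δ(3,3,4) = 1/34650; Σ_t [2,2]: t=2:+1/1152 = 1/1152; (3j)²=1/33 [(3 3 4; -3 -1 4)], sign=+1
B: triangle coeff Δ(3,3,4) = 1/34650; Σ_t [0,0]: t=0:+1/288 = 1/288; (3j)²=5/231 [(3 3 4; 3 -2 -1)], sign=-1
I_A²/I_B² = (1/33)/(5/231) = 7/5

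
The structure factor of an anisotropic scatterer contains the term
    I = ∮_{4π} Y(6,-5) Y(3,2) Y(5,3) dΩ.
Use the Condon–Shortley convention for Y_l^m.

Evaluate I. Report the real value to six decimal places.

-0.169016

m-sum 0 ✓  L=14 even ✓  3≤5≤9 ✓
Π(2lᵢ+1) = 13×7×11 = 1001
triangle coeff Δ(6,3,5) = 1/675675
Σ_t [1,3]: t=1:−1/8640 t=2:+1/2304 t=3:−1/8640 = 7/34560
(3j)²=7/429 [(6 3 5; 0 0 0)], sign=-1
Σ_t [3,4]: t=3:−1/483840 t=4:+1/120960 = 1/161280
(3j)²=2/91 [(6 3 5; -5 2 3)], sign=+1
⇒ 4πI² = 14/39
I = (-1)√(14/39/(4π)) = -0.16901560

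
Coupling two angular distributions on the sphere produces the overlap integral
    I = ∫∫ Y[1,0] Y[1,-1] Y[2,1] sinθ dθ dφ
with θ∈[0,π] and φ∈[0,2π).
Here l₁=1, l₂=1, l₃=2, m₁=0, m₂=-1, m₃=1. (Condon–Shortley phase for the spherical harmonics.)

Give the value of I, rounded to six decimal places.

Checks pass: Σm=0; 4 even; l₃=2∈[0,2].
(2·1+1)(2·1+1)(2·2+1) = 45
Δ: 0! 2! 2! / 5! → 1/30
sum: t=0:+1/1 = 1/1
3j²(1 1 2; 0 0 0) = Δ·Π!·Σ² = 2/15  (sign +1)
sum: t=0:+1/2 = 1/2
3j²(1 1 2; 0 -1 1) = Δ·Π!·Σ² = 1/10  (sign -1)
combine: 4πI² = 45·2/15·1/10 = 3/5
take √, sign -1: I = -0.21850969

-0.218510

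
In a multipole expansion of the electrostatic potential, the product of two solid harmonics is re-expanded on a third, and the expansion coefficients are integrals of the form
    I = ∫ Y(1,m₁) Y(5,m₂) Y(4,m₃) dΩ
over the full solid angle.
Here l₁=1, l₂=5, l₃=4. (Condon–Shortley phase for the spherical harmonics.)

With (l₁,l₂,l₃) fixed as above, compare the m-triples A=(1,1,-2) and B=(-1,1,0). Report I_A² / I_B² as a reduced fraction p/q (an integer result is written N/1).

Same 1,5,4: normalisation and zero-m 3j drop out of the ratio.
A: Δ: 2! 0! 8! / 11! → 1/495; sum: t=0:+1/2880 = 1/2880; 3j²(1 5 4; 1 1 -2) = Δ·Π!·Σ² = 2/165  (sign +1)
B: Δ: 2! 0! 8! / 11! → 1/495; sum: t=2:+1/1152 = 1/1152; 3j²(1 5 4; -1 1 0) = Δ·Π!·Σ² = 1/33  (sign +1)
I_A²/I_B² = (2/165)/(1/33) = 2/5

2/5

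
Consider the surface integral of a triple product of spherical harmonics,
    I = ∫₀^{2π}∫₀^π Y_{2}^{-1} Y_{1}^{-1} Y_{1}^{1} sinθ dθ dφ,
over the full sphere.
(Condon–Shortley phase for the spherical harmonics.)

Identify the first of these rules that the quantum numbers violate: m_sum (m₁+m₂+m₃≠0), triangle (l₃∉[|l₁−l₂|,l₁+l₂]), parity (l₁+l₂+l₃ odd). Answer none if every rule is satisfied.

m_sum

azimuthal sum: -1 − 1 + 1 = -1  ✗
1 ≤ 1 ≤ 3 (triangle on l)
L = 2 + 1 + 1 = 4 (even)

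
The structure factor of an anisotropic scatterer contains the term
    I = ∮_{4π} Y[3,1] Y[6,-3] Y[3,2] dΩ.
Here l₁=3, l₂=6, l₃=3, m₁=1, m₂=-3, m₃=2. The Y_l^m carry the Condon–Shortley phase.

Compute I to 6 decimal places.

m-sum 0 ✓  L=12 even ✓  3≤3≤9 ✓
Π(2lᵢ+1) = 7×13×7 = 637
triangle coeff Δ(3,6,3) = 1/12012
Σ_t [3,3]: t=3:−1/1296 = -1/1296
(3j)²=100/3003 [(3 6 3; 0 0 0)], sign=+1
Σ_t [2,2]: t=2:+1/5760 = 1/5760
(3j)²=9/286 [(3 6 3; 1 -3 2)], sign=-1
⇒ 4πI² = 1050/1573
I = (-1)√(1050/1573/(4π)) = -0.23047581

-0.230476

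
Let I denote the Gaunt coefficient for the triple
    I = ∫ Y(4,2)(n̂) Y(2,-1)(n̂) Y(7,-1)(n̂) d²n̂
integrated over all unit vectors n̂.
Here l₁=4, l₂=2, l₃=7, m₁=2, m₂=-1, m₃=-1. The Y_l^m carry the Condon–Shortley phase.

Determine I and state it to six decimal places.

0.000000

|4−2|≤7≤4+2 violated ⇒ I = 0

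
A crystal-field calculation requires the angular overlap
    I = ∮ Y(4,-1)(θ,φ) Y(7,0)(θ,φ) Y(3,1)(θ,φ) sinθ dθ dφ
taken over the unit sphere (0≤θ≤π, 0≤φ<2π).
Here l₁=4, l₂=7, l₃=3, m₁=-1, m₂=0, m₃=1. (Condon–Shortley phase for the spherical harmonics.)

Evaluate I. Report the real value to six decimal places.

Rules hold: Σm=0, L=14 even, 3≤3≤11.
N = 9·15·7 = 945
Δ = 8!·0!·6!/15! = 1/45045
Racah Σ t=4..4: t=4:+1/20736 = 1/20736
⇒ 3j(4 7 3; 0 0 0)² = 35/1287, sgn -1
Racah Σ t=5..5: t=5:−1/34560 = -1/34560
⇒ 3j(4 7 3; -1 0 1)² = 7/429, sgn -1
4πI² = N·(3j₀)²·(3jₘ)² = 8575/20449
I = +1·√(0.419336/4π) = 0.18267373

0.182674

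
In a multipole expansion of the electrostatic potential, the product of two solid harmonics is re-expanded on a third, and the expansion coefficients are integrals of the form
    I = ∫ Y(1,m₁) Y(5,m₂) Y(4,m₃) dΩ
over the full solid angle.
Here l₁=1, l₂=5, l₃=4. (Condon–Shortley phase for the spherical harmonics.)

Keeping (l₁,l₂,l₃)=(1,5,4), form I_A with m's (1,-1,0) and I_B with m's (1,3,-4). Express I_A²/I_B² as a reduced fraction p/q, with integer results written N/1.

15/1

Same 1,5,4: normalisation and zero-m 3j drop out of the ratio.
A: Δ: 2! 0! 8! / 11! → 1/495; sum: t=0:+1/1152 = 1/1152; 3j²(1 5 4; 1 -1 0) = Δ·Π!·Σ² = 1/33  (sign +1)
B: Δ: 2! 0! 8! / 11! → 1/495; sum: t=0:+1/80640 = 1/80640; 3j²(1 5 4; 1 3 -4) = Δ·Π!·Σ² = 1/495  (sign +1)
I_A²/I_B² = (1/33)/(1/495) = 15/1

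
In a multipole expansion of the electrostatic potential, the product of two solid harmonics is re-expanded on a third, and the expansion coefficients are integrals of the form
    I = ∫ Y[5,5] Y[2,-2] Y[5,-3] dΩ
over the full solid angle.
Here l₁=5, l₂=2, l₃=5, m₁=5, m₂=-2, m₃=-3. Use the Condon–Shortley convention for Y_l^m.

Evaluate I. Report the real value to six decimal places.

m-sum 0 ✓  L=12 even ✓  3≤5≤7 ✓
Π(2lᵢ+1) = 11×5×11 = 605
triangle coeff Δ(5,2,5) = 1/38610
Σ_t [0,2]: t=0:+1/2880 t=1:−1/576 t=2:+1/2880 = -1/960
(3j)²=10/429 [(5 2 5; 0 0 0)], sign=+1
Σ_t [0,0]: t=0:+1/161280 = 1/161280
(3j)²=1/143 [(5 2 5; 5 -2 -3)], sign=+1
⇒ 4πI² = 50/507
I = (+1)√(50/507/(4π)) = 0.08858824

0.088588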